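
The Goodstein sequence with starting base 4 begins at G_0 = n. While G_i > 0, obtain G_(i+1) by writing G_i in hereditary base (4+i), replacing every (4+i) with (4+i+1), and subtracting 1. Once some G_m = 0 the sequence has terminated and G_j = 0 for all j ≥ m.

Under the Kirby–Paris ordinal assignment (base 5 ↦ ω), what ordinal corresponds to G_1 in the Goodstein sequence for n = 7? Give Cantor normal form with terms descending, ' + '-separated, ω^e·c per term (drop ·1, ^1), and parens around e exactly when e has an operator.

ω + 2

[0] 7 ≡ 4 + 3 (base 4). Lift 5: 8. −1: 7.
[1] 7 ≡ 5 + 2 (base 5). Lift 6: 8. −1: 7.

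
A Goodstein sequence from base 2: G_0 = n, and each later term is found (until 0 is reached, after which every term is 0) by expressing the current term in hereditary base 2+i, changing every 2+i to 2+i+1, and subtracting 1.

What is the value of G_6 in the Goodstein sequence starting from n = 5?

G_0=5  [base 2] 2^2 + 1  →[2↦3]→  3^3 + 1 = 28  −1 ⇒ G_1=27
G_1=27  [base 3] 3^3  →[3↦4]→  4^4 = 256  −1 ⇒ G_2=255
G_2=255  [base 4] 3·4^3 + 3·4^2 + 3·4 + 3  →[4↦5]→  3·5^3 + 3·5^2 + 3·5 + 3 = 468  −1 ⇒ G_3=467
G_3=467  [base 5] 3·5^3 + 3·5^2 + 3·5 + 2  →[5↦6]→  3·6^3 + 3·6^2 + 3·6 + 2 = 776  −1 ⇒ G_4=775
G_4=775  [base 6] 3·6^3 + 3·6^2 + 3·6 + 1  →[6↦7]→  3·7^3 + 3·7^2 + 3·7 + 1 = 1198  −1 ⇒ G_5=1197
G_5=1197  [base 7] 3·7^3 + 3·7^2 + 3·7  →[7↦8]→  3·8^3 + 3·8^2 + 3·8 = 1752  −1 ⇒ G_6=1751

1751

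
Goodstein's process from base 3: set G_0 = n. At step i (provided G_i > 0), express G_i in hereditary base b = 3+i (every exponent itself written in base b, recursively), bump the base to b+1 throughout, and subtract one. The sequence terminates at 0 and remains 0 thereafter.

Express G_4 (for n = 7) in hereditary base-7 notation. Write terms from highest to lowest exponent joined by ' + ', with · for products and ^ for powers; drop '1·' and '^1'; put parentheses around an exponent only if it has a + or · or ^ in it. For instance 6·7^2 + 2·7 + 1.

G_0 = 7. HB_3(7) = 2·3 + 1. Bump = 9. G_1 = 8.
G_1 = 8. HB_4(8) = 2·4. Bump = 10. G_2 = 9.
G_2 = 9. HB_5(9) = 5 + 4. Bump = 10. G_3 = 9.
G_3 = 9. HB_6(9) = 6 + 3. Bump = 10. G_4 = 9.

7 + 2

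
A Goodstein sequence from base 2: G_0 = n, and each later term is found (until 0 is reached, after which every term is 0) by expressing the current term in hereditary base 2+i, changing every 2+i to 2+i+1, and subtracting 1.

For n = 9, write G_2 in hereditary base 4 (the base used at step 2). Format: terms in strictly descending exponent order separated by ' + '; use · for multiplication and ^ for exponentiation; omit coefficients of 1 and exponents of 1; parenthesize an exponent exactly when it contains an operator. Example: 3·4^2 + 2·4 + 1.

(0) 9|_2 = 2^(2 + 1) + 1 ↦ 3^(3 + 1) + 1|_3 = 82 ⇒ 81
(1) 81|_3 = 3^(3 + 1) ↦ 4^(4 + 1)|_4 = 1024 ⇒ 1023
(2) 1023|_4 = 3·4^4 + 3·4^3 + 3·4^2 + 3·4 + 3 ↦ 3·5^5 + 3·5^3 + 3·5^2 + 3·5 + 3|_5 = 9843 ⇒ 9842

3·4^4 + 3·4^3 + 3·4^2 + 3·4 + 3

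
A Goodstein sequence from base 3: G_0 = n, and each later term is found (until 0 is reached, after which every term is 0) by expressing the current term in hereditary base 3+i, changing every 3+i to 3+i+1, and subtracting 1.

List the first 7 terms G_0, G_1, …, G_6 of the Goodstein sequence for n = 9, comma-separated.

[0] 9 ≡ 3^2 (base 3). Lift 4: 16. −1: 15.
[1] 15 ≡ 3·4 + 3 (base 4). Lift 5: 18. −1: 17.
[2] 17 ≡ 3·5 + 2 (base 5). Lift 6: 20. −1: 19.
[3] 19 ≡ 3·6 + 1 (base 6). Lift 7: 22. −1: 21.
[4] 21 ≡ 3·7 (base 7). Lift 8: 24. −1: 23.
[5] 23 ≡ 2·8 + 7 (base 8). Lift 9: 25. −1: 24.

9, 15, 17, 19, 21, 23, 24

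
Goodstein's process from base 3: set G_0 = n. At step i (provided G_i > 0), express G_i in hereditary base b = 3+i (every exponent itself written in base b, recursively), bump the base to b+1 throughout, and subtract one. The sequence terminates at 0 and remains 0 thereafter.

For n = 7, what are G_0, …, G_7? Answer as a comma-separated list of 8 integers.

7, 8, 9, 9, 9, 9, 9, 9

(0) 7|_3 = 2·3 + 1 ↦ 2·4 + 1|_4 = 9 ⇒ 8
(1) 8|_4 = 2·4 ↦ 2·5|_5 = 10 ⇒ 9
(2) 9|_5 = 5 + 4 ↦ 6 + 4|_6 = 10 ⇒ 9
(3) 9|_6 = 6 + 3 ↦ 7 + 3|_7 = 10 ⇒ 9
(4) 9|_7 = 7 + 2 ↦ 8 + 2|_8 = 10 ⇒ 9
(5) 9|_8 = 8 + 1 ↦ 9 + 1|_9 = 10 ⇒ 9
(6) 9|_9 = 9 ↦ 10|_10 = 10 ⇒ 9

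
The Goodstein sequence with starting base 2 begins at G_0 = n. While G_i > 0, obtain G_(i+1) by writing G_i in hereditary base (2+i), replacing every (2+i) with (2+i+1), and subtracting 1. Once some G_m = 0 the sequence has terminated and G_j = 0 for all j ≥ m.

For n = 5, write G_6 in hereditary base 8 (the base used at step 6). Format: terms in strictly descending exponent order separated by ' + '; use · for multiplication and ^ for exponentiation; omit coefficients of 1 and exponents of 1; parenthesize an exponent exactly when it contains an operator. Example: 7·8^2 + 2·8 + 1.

G_0=5  [base 2] 2^2 + 1  →[2↦3]→  3^3 + 1 = 28  −1 ⇒ G_1=27
G_1=27  [base 3] 3^3  →[3↦4]→  4^4 = 256  −1 ⇒ G_2=255
G_2=255  [base 4] 3·4^3 + 3·4^2 + 3·4 + 3  →[4↦5]→  3·5^3 + 3·5^2 + 3·5 + 3 = 468  −1 ⇒ G_3=467
G_3=467  [base 5] 3·5^3 + 3·5^2 + 3·5 + 2  →[5↦6]→  3·6^3 + 3·6^2 + 3·6 + 2 = 776  −1 ⇒ G_4=775
G_4=775  [base 6] 3·6^3 + 3·6^2 + 3·6 + 1  →[6↦7]→  3·7^3 + 3·7^2 + 3·7 + 1 = 1198  −1 ⇒ G_5=1197
G_5=1197  [base 7] 3·7^3 + 3·7^2 + 3·7  →[7↦8]→  3·8^3 + 3·8^2 + 3·8 = 1752  −1 ⇒ G_6=1751
G_6=1751  [base 8] 3·8^3 + 3·8^2 + 2·8 + 7  →[8↦9]→  3·9^3 + 3·9^2 + 2·9 + 7 = 2455  −1 ⇒ G_7=2454

3·8^3 + 3·8^2 + 2·8 + 7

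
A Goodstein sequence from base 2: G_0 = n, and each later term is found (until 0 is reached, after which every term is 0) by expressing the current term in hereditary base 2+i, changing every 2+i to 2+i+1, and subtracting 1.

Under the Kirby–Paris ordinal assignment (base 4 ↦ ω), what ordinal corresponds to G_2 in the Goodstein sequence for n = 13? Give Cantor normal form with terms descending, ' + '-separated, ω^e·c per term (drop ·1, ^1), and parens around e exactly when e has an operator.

ω^(ω + 1) + ω^3·3 + ω^2·3 + ω·3 + 3

13 —HB2→ 2^(2 + 1) + 2^2 + 1 —bump→ 3^(3 + 1) + 3^3 + 1 = 109 —(−1)→ 108
108 —HB3→ 3^(3 + 1) + 3^3 —bump→ 4^(4 + 1) + 4^4 = 1280 —(−1)→ 1279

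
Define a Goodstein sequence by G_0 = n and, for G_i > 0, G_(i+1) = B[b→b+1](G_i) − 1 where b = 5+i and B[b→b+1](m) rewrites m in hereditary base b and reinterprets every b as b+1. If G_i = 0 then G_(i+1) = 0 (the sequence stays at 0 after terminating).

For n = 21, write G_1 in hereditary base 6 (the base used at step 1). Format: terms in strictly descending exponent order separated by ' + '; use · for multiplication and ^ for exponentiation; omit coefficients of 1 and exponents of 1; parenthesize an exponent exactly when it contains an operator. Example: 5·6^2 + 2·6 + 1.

G_0=21  [base 5] 4·5 + 1  →[5↦6]→  4·6 + 1 = 25  −1 ⇒ G_1=24
G_1=24  [base 6] 4·6  →[6↦7]→  4·7 = 28  −1 ⇒ G_2=27

4·6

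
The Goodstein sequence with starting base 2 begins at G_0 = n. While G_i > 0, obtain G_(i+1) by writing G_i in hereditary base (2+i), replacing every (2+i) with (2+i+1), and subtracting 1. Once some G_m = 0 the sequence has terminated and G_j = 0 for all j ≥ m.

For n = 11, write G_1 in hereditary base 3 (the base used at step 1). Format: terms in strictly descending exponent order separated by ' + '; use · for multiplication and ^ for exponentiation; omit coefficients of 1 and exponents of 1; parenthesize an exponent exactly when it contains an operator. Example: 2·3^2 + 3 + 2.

3^(3 + 1) + 3

G_0 = 11. HB_2(11) = 2^(2 + 1) + 2 + 1. Bump = 85. G_1 = 84.
G_1 = 84. HB_3(84) = 3^(3 + 1) + 3. Bump = 1028. G_2 = 1027.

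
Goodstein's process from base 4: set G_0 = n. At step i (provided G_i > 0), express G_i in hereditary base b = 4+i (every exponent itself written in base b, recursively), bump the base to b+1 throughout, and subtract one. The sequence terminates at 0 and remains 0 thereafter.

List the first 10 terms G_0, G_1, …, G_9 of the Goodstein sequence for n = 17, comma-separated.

17, 25, 35, 39, 43, 47, 51, 55, 59, 62

(0) 17|_4 = 4^2 + 1 ↦ 5^2 + 1|_5 = 26 ⇒ 25
(1) 25|_5 = 5^2 ↦ 6^2|_6 = 36 ⇒ 35
(2) 35|_6 = 5·6 + 5 ↦ 5·7 + 5|_7 = 40 ⇒ 39
(3) 39|_7 = 5·7 + 4 ↦ 5·8 + 4|_8 = 44 ⇒ 43
(4) 43|_8 = 5·8 + 3 ↦ 5·9 + 3|_9 = 48 ⇒ 47
(5) 47|_9 = 5·9 + 2 ↦ 5·10 + 2|_10 = 52 ⇒ 51
(6) 51|_10 = 5·10 + 1 ↦ 5·11 + 1|_11 = 56 ⇒ 55
(7) 55|_11 = 5·11 ↦ 5·12|_12 = 60 ⇒ 59
(8) 59|_12 = 4·12 + 11 ↦ 4·13 + 11|_13 = 63 ⇒ 62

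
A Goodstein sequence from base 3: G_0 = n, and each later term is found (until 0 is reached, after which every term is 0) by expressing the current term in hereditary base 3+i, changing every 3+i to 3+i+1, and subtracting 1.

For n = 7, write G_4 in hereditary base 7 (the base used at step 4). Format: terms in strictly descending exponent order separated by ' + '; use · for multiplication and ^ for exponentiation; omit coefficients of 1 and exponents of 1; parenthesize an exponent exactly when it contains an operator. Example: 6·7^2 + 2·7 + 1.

7 + 2

G_0 = 7. HB_3(7) = 2·3 + 1. Bump = 9. G_1 = 8.
G_1 = 8. HB_4(8) = 2·4. Bump = 10. G_2 = 9.
G_2 = 9. HB_5(9) = 5 + 4. Bump = 10. G_3 = 9.
G_3 = 9. HB_6(9) = 6 + 3. Bump = 10. G_4 = 9.
G_4 = 9. HB_7(9) = 7 + 2. Bump = 10. G_5 = 9.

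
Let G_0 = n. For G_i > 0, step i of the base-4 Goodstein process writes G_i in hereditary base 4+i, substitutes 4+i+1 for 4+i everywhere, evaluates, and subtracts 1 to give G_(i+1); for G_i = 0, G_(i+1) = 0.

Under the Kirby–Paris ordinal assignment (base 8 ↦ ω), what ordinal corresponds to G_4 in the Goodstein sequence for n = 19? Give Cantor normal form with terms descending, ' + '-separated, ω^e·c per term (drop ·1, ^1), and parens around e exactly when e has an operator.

ω·7 + 7

base 4: 19 = 4^2 + 3; at 5: 5^2 + 3 = 28; next = 27
base 5: 27 = 5^2 + 2; at 6: 6^2 + 2 = 38; next = 37
base 6: 37 = 6^2 + 1; at 7: 7^2 + 1 = 50; next = 49
base 7: 49 = 7^2; at 8: 8^2 = 64; next = 63
base 8: 63 = 7·8 + 7; at 9: 7·9 + 7 = 70; next = 69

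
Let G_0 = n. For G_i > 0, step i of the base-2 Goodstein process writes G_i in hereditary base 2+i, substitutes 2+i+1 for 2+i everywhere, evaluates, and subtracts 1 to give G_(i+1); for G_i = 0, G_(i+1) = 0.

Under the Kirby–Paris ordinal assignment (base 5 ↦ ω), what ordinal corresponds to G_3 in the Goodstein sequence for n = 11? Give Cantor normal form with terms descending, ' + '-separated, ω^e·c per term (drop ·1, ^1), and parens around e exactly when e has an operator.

(0) 11|_2 = 2^(2 + 1) + 2 + 1 ↦ 3^(3 + 1) + 3 + 1|_3 = 85 ⇒ 84
(1) 84|_3 = 3^(3 + 1) + 3 ↦ 4^(4 + 1) + 4|_4 = 1028 ⇒ 1027
(2) 1027|_4 = 4^(4 + 1) + 3 ↦ 5^(5 + 1) + 3|_5 = 15628 ⇒ 15627
(3) 15627|_5 = 5^(5 + 1) + 2 ↦ 6^(6 + 1) + 2|_6 = 279938 ⇒ 279937

ω^(ω + 1) + 2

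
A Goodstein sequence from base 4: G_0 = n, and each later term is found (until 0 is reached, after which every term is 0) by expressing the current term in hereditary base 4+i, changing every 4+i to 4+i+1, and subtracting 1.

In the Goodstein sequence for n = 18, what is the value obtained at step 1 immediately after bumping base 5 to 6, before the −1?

[0] 18 ≡ 4^2 + 2 (base 4). Lift 5: 27. −1: 26.
[1] 26 ≡ 5^2 + 1 (base 5). Lift 6: 37. −1: 36.

37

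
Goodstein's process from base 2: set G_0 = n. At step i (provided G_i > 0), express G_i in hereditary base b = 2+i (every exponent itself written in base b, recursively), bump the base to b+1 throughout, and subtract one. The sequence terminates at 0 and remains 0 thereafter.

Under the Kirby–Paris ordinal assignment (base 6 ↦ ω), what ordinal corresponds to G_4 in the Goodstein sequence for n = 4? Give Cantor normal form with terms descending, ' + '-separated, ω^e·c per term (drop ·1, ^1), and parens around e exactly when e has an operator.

i=0: 4 = 2^2 (b=2); 2→3: 3^3 = 27; 27−1 = 26
i=1: 26 = 2·3^2 + 2·3 + 2 (b=3); 3→4: 2·4^2 + 2·4 + 2 = 42; 42−1 = 41
i=2: 41 = 2·4^2 + 2·4 + 1 (b=4); 4→5: 2·5^2 + 2·5 + 1 = 61; 61−1 = 60
i=3: 60 = 2·5^2 + 2·5 (b=5); 5→6: 2·6^2 + 2·6 = 84; 84−1 = 83
i=4: 83 = 2·6^2 + 6 + 5 (b=6); 6→7: 2·7^2 + 7 + 5 = 110; 110−1 = 109

ω^2·2 + ω + 5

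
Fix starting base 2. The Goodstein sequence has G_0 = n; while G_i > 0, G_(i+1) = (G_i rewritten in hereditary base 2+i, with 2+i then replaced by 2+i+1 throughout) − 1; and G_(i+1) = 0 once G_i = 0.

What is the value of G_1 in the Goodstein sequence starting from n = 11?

84

(0) 11|_2 = 2^(2 + 1) + 2 + 1 ↦ 3^(3 + 1) + 3 + 1|_3 = 85 ⇒ 84
(1) 84|_3 = 3^(3 + 1) + 3 ↦ 4^(4 + 1) + 4|_4 = 1028 ⇒ 1027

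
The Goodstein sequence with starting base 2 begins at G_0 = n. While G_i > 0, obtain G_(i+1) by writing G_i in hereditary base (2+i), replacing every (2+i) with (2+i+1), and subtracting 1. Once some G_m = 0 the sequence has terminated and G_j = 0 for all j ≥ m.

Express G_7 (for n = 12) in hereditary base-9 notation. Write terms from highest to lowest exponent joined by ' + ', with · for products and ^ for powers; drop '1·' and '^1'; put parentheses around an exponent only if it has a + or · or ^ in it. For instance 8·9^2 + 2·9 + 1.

9^(9 + 1) + 2·9^2 + 9 + 2

base 2: 12 = 2^(2 + 1) + 2^2; at 3: 3^(3 + 1) + 3^3 = 108; next = 107
base 3: 107 = 3^(3 + 1) + 2·3^2 + 2·3 + 2; at 4: 4^(4 + 1) + 2·4^2 + 2·4 + 2 = 1066; next = 1065
base 4: 1065 = 4^(4 + 1) + 2·4^2 + 2·4 + 1; at 5: 5^(5 + 1) + 2·5^2 + 2·5 + 1 = 15686; next = 15685
base 5: 15685 = 5^(5 + 1) + 2·5^2 + 2·5; at 6: 6^(6 + 1) + 2·6^2 + 2·6 = 280020; next = 280019
base 6: 280019 = 6^(6 + 1) + 2·6^2 + 6 + 5; at 7: 7^(7 + 1) + 2·7^2 + 7 + 5 = 5764911; next = 5764910
base 7: 5764910 = 7^(7 + 1) + 2·7^2 + 7 + 4; at 8: 8^(8 + 1) + 2·8^2 + 8 + 4 = 134217868; next = 134217867
base 8: 134217867 = 8^(8 + 1) + 2·8^2 + 8 + 3; at 9: 9^(9 + 1) + 2·9^2 + 9 + 3 = 3486784575; next = 3486784574
base 9: 3486784574 = 9^(9 + 1) + 2·9^2 + 9 + 2; at 10: 10^(10 + 1) + 2·10^2 + 10 + 2 = 100000000212; next = 100000000211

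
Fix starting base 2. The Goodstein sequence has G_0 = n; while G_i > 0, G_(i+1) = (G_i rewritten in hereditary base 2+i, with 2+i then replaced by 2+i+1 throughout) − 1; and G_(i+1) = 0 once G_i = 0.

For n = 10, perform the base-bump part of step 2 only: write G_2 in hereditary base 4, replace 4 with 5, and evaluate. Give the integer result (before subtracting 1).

15626

10 —HB2→ 2^(2 + 1) + 2 —bump→ 3^(3 + 1) + 3 = 84 —(−1)→ 83
83 —HB3→ 3^(3 + 1) + 2 —bump→ 4^(4 + 1) + 2 = 1026 —(−1)→ 1025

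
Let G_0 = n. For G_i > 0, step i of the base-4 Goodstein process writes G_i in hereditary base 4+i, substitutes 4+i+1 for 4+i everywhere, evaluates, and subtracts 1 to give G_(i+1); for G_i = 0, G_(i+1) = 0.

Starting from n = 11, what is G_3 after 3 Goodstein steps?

[0] 11 ≡ 2·4 + 3 (base 4). Lift 5: 13. −1: 12.
[1] 12 ≡ 2·5 + 2 (base 5). Lift 6: 14. −1: 13.
[2] 13 ≡ 2·6 + 1 (base 6). Lift 7: 15. −1: 14.
[3] 14 ≡ 2·7 (base 7). Lift 8: 16. −1: 15.

14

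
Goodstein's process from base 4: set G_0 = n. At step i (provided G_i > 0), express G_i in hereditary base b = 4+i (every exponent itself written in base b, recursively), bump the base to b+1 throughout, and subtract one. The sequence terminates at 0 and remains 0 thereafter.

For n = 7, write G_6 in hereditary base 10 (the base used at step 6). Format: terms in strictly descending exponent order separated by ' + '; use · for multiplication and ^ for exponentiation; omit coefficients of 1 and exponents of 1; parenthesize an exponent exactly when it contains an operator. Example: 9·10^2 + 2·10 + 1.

7 —HB4→ 4 + 3 —bump→ 5 + 3 = 8 —(−1)→ 7
7 —HB5→ 5 + 2 —bump→ 6 + 2 = 8 —(−1)→ 7
7 —HB6→ 6 + 1 —bump→ 7 + 1 = 8 —(−1)→ 7
7 —HB7→ 7 —bump→ 8 = 8 —(−1)→ 7
7 —HB8→ 7 —bump→ 7 = 7 —(−1)→ 6
6 —HB9→ 6 —bump→ 6 = 6 —(−1)→ 5
5 —HB10→ 5 —bump→ 5 = 5 —(−1)→ 4

5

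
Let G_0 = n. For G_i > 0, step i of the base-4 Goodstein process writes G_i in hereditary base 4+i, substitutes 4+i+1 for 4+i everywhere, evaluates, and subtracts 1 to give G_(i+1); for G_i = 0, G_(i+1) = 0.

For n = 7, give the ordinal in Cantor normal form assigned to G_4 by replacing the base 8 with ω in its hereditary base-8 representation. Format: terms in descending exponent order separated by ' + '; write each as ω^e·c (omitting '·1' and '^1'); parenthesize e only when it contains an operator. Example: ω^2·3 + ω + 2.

7

i=0: 7 = 4 + 3 (b=4); 4→5: 5 + 3 = 8; 8−1 = 7
i=1: 7 = 5 + 2 (b=5); 5→6: 6 + 2 = 8; 8−1 = 7
i=2: 7 = 6 + 1 (b=6); 6→7: 7 + 1 = 8; 8−1 = 7
i=3: 7 = 7 (b=7); 7→8: 8 = 8; 8−1 = 7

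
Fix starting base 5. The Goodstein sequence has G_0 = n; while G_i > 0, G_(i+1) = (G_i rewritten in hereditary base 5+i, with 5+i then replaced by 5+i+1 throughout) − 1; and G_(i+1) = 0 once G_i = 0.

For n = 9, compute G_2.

9

(0) 9|_5 = 5 + 4 ↦ 6 + 4|_6 = 10 ⇒ 9
(1) 9|_6 = 6 + 3 ↦ 7 + 3|_7 = 10 ⇒ 9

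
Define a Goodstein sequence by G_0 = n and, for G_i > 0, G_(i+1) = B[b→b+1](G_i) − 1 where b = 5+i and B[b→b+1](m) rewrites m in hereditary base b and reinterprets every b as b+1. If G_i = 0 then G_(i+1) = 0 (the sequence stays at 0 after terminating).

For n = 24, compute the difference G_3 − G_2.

3

G_0=24  [base 5] 4·5 + 4  →[5↦6]→  4·6 + 4 = 28  −1 ⇒ G_1=27
G_1=27  [base 6] 4·6 + 3  →[6↦7]→  4·7 + 3 = 31  −1 ⇒ G_2=30
G_2=30  [base 7] 4·7 + 2  →[7↦8]→  4·8 + 2 = 34  −1 ⇒ G_3=33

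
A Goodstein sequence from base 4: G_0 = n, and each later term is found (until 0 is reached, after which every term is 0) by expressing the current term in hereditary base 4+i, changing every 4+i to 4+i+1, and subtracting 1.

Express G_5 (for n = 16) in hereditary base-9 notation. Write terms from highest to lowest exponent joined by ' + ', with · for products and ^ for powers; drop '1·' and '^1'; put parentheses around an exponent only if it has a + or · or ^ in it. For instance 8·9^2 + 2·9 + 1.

4·9

G_0 = 16. HB_4(16) = 4^2. Bump = 25. G_1 = 24.
G_1 = 24. HB_5(24) = 4·5 + 4. Bump = 28. G_2 = 27.
G_2 = 27. HB_6(27) = 4·6 + 3. Bump = 31. G_3 = 30.
G_3 = 30. HB_7(30) = 4·7 + 2. Bump = 34. G_4 = 33.
G_4 = 33. HB_8(33) = 4·8 + 1. Bump = 37. G_5 = 36.
G_5 = 36. HB_9(36) = 4·9. Bump = 40. G_6 = 39.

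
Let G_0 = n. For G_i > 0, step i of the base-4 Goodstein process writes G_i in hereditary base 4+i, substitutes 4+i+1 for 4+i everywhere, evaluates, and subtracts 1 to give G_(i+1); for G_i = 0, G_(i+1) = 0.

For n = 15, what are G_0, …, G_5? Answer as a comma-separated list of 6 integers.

15, 17, 19, 21, 23, 24

step 0: 15 = 3·4 + 3; sub 5 for 4: 3·5 + 3; = 18; G_1 = 18−1 = 17
step 1: 17 = 3·5 + 2; sub 6 for 5: 3·6 + 2; = 20; G_2 = 20−1 = 19
step 2: 19 = 3·6 + 1; sub 7 for 6: 3·7 + 1; = 22; G_3 = 22−1 = 21
step 3: 21 = 3·7; sub 8 for 7: 3·8; = 24; G_4 = 24−1 = 23
step 4: 23 = 2·8 + 7; sub 9 for 8: 2·9 + 7; = 25; G_5 = 25−1 = 24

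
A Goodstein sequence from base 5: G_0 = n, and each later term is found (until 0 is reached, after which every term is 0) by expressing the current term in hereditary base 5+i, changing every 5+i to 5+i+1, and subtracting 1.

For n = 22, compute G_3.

[0] 22 ≡ 4·5 + 2 (base 5). Lift 6: 26. −1: 25.
[1] 25 ≡ 4·6 + 1 (base 6). Lift 7: 29. −1: 28.
[2] 28 ≡ 4·7 (base 7). Lift 8: 32. −1: 31.

31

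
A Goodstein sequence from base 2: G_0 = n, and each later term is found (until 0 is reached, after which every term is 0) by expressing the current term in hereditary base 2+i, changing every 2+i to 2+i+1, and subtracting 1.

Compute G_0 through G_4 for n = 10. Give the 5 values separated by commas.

10, 83, 1025, 15625, 279935

G_0=10  [base 2] 2^(2 + 1) + 2  →[2↦3]→  3^(3 + 1) + 3 = 84  −1 ⇒ G_1=83
G_1=83  [base 3] 3^(3 + 1) + 2  →[3↦4]→  4^(4 + 1) + 2 = 1026  −1 ⇒ G_2=1025
G_2=1025  [base 4] 4^(4 + 1) + 1  →[4↦5]→  5^(5 + 1) + 1 = 15626  −1 ⇒ G_3=15625
G_3=15625  [base 5] 5^(5 + 1)  →[5↦6]→  6^(6 + 1) = 279936  −1 ⇒ G_4=279935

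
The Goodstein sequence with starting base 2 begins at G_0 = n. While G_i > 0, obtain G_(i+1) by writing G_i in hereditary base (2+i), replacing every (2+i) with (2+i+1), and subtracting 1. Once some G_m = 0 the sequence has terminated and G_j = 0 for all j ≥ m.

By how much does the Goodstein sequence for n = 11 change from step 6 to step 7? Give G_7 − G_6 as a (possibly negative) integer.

G_0=11  [base 2] 2^(2 + 1) + 2 + 1  →[2↦3]→  3^(3 + 1) + 3 + 1 = 85  −1 ⇒ G_1=84
G_1=84  [base 3] 3^(3 + 1) + 3  →[3↦4]→  4^(4 + 1) + 4 = 1028  −1 ⇒ G_2=1027
G_2=1027  [base 4] 4^(4 + 1) + 3  →[4↦5]→  5^(5 + 1) + 3 = 15628  −1 ⇒ G_3=15627
G_3=15627  [base 5] 5^(5 + 1) + 2  →[5↦6]→  6^(6 + 1) + 2 = 279938  −1 ⇒ G_4=279937
G_4=279937  [base 6] 6^(6 + 1) + 1  →[6↦7]→  7^(7 + 1) + 1 = 5764802  −1 ⇒ G_5=5764801
G_5=5764801  [base 7] 7^(7 + 1)  →[7↦8]→  8^(8 + 1) = 134217728  −1 ⇒ G_6=134217727
G_6=134217727  [base 8] 7·8^8 + 7·8^7 + 7·8^6 + 7·8^5 + 7·8^4 + 7·8^3 + 7·8^2 + 7·8 + 7  →[8↦9]→  7·9^9 + 7·9^7 + 7·9^6 + 7·9^5 + 7·9^4 + 7·9^3 + 7·9^2 + 7·9 + 7 = 2749609303  −1 ⇒ G_7=2749609302

2615391575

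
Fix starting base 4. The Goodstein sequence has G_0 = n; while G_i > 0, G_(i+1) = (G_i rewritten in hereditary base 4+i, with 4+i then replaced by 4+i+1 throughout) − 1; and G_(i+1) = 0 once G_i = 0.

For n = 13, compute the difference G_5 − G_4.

1

base 4: 13 = 3·4 + 1; at 5: 3·5 + 1 = 16; next = 15
base 5: 15 = 3·5; at 6: 3·6 = 18; next = 17
base 6: 17 = 2·6 + 5; at 7: 2·7 + 5 = 19; next = 18
base 7: 18 = 2·7 + 4; at 8: 2·8 + 4 = 20; next = 19
base 8: 19 = 2·8 + 3; at 9: 2·9 + 3 = 21; next = 20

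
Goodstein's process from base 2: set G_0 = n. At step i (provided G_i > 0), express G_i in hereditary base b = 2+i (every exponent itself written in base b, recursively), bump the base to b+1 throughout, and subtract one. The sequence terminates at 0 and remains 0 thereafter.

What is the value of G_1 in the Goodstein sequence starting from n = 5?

27

[0] 5 ≡ 2^2 + 1 (base 2). Lift 3: 28. −1: 27.
[1] 27 ≡ 3^3 (base 3). Lift 4: 256. −1: 255.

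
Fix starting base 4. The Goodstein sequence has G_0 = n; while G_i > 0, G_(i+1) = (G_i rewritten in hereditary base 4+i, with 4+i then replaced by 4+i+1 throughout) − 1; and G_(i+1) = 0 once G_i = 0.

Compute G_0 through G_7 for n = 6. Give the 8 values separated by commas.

6, 6, 6, 6, 5, 4, 3, 2

[0] 6 ≡ 4 + 2 (base 4). Lift 5: 7. −1: 6.
[1] 6 ≡ 5 + 1 (base 5). Lift 6: 7. −1: 6.
[2] 6 ≡ 6 (base 6). Lift 7: 7. −1: 6.
[3] 6 ≡ 6 (base 7). Lift 8: 6. −1: 5.
[4] 5 ≡ 5 (base 8). Lift 9: 5. −1: 4.
[5] 4 ≡ 4 (base 9). Lift 10: 4. −1: 3.
[6] 3 ≡ 3 (base 10). Lift 11: 3. −1: 2.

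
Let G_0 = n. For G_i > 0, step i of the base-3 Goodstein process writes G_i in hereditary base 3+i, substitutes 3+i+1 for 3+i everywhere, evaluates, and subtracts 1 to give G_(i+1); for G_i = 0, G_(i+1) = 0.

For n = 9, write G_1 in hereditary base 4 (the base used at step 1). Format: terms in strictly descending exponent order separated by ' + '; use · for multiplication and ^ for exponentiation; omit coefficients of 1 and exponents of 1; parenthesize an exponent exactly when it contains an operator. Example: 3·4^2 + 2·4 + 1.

3·4 + 3

G_0=9  [base 3] 3^2  →[3↦4]→  4^2 = 16  −1 ⇒ G_1=15
G_1=15  [base 4] 3·4 + 3  →[4↦5]→  3·5 + 3 = 18  −1 ⇒ G_2=17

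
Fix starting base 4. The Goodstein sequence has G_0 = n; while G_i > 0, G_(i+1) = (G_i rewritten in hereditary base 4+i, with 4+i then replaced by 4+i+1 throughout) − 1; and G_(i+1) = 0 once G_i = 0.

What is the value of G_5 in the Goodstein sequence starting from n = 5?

5 —HB4→ 4 + 1 —bump→ 5 + 1 = 6 —(−1)→ 5
5 —HB5→ 5 —bump→ 6 = 6 —(−1)→ 5
5 —HB6→ 5 —bump→ 5 = 5 —(−1)→ 4
4 —HB7→ 4 —bump→ 4 = 4 —(−1)→ 3
3 —HB8→ 3 —bump→ 3 = 3 —(−1)→ 2
2 —HB9→ 2 —bump→ 2 = 2 —(−1)→ 1

2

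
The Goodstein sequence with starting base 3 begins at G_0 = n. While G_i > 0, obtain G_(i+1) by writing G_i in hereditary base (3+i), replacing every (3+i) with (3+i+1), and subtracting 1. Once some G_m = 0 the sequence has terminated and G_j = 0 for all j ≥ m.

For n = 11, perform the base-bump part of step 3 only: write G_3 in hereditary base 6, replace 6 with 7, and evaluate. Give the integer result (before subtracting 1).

40

G_0 = 11. HB_3(11) = 3^2 + 2. Bump = 18. G_1 = 17.
G_1 = 17. HB_4(17) = 4^2 + 1. Bump = 26. G_2 = 25.
G_2 = 25. HB_5(25) = 5^2. Bump = 36. G_3 = 35.
G_3 = 35. HB_6(35) = 5·6 + 5. Bump = 40. G_4 = 39.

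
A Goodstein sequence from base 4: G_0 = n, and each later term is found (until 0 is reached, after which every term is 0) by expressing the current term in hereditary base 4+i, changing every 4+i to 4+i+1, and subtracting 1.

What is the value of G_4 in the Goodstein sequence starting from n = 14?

base 4: 14 = 3·4 + 2; at 5: 3·5 + 2 = 17; next = 16
base 5: 16 = 3·5 + 1; at 6: 3·6 + 1 = 19; next = 18
base 6: 18 = 3·6; at 7: 3·7 = 21; next = 20
base 7: 20 = 2·7 + 6; at 8: 2·8 + 6 = 22; next = 21
base 8: 21 = 2·8 + 5; at 9: 2·9 + 5 = 23; next = 22

21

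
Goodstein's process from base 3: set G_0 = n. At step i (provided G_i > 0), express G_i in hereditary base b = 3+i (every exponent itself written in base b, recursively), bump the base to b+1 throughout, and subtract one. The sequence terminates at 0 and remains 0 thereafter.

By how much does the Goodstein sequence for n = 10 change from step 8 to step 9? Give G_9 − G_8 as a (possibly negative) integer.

G_0=10  [base 3] 3^2 + 1  →[3↦4]→  4^2 + 1 = 17  −1 ⇒ G_1=16
G_1=16  [base 4] 4^2  →[4↦5]→  5^2 = 25  −1 ⇒ G_2=24
G_2=24  [base 5] 4·5 + 4  →[5↦6]→  4·6 + 4 = 28  −1 ⇒ G_3=27
G_3=27  [base 6] 4·6 + 3  →[6↦7]→  4·7 + 3 = 31  −1 ⇒ G_4=30
G_4=30  [base 7] 4·7 + 2  →[7↦8]→  4·8 + 2 = 34  −1 ⇒ G_5=33
G_5=33  [base 8] 4·8 + 1  →[8↦9]→  4·9 + 1 = 37  −1 ⇒ G_6=36
G_6=36  [base 9] 4·9  →[9↦10]→  4·10 = 40  −1 ⇒ G_7=39
G_7=39  [base 10] 3·10 + 9  →[10↦11]→  3·11 + 9 = 42  −1 ⇒ G_8=41
G_8=41  [base 11] 3·11 + 8  →[11↦12]→  3·12 + 8 = 44  −1 ⇒ G_9=43

2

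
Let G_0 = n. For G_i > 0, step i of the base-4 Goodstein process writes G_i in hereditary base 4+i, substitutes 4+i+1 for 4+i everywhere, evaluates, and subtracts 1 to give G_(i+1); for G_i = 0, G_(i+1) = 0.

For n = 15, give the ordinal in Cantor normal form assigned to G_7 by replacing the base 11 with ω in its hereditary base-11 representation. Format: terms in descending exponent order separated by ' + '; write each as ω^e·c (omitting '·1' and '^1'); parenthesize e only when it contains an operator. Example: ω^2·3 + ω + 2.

[0] 15 ≡ 3·4 + 3 (base 4). Lift 5: 18. −1: 17.
[1] 17 ≡ 3·5 + 2 (base 5). Lift 6: 20. −1: 19.
[2] 19 ≡ 3·6 + 1 (base 6). Lift 7: 22. −1: 21.
[3] 21 ≡ 3·7 (base 7). Lift 8: 24. −1: 23.
[4] 23 ≡ 2·8 + 7 (base 8). Lift 9: 25. −1: 24.
[5] 24 ≡ 2·9 + 6 (base 9). Lift 10: 26. −1: 25.
[6] 25 ≡ 2·10 + 5 (base 10). Lift 11: 27. −1: 26.

ω·2 + 4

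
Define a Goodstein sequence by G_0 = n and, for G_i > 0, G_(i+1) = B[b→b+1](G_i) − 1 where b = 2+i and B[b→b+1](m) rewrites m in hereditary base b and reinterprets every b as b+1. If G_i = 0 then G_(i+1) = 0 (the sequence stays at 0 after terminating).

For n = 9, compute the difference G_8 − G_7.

base 2: 9 = 2^(2 + 1) + 1; at 3: 3^(3 + 1) + 1 = 82; next = 81
base 3: 81 = 3^(3 + 1); at 4: 4^(4 + 1) = 1024; next = 1023
base 4: 1023 = 3·4^4 + 3·4^3 + 3·4^2 + 3·4 + 3; at 5: 3·5^5 + 3·5^3 + 3·5^2 + 3·5 + 3 = 9843; next = 9842
base 5: 9842 = 3·5^5 + 3·5^3 + 3·5^2 + 3·5 + 2; at 6: 3·6^6 + 3·6^3 + 3·6^2 + 3·6 + 2 = 140744; next = 140743
base 6: 140743 = 3·6^6 + 3·6^3 + 3·6^2 + 3·6 + 1; at 7: 3·7^7 + 3·7^3 + 3·7^2 + 3·7 + 1 = 2471827; next = 2471826
base 7: 2471826 = 3·7^7 + 3·7^3 + 3·7^2 + 3·7; at 8: 3·8^8 + 3·8^3 + 3·8^2 + 3·8 = 50333400; next = 50333399
base 8: 50333399 = 3·8^8 + 3·8^3 + 3·8^2 + 2·8 + 7; at 9: 3·9^9 + 3·9^3 + 3·9^2 + 2·9 + 7 = 1162263922; next = 1162263921
base 9: 1162263921 = 3·9^9 + 3·9^3 + 3·9^2 + 2·9 + 6; at 10: 3·10^10 + 3·10^3 + 3·10^2 + 2·10 + 6 = 30000003326; next = 30000003325

28837739404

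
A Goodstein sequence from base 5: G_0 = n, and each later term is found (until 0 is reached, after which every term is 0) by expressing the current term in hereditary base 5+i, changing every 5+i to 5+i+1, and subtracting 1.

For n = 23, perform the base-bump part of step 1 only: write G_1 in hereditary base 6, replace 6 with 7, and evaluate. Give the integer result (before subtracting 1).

30

[0] 23 ≡ 4·5 + 3 (base 5). Lift 6: 27. −1: 26.
[1] 26 ≡ 4·6 + 2 (base 6). Lift 7: 30. −1: 29.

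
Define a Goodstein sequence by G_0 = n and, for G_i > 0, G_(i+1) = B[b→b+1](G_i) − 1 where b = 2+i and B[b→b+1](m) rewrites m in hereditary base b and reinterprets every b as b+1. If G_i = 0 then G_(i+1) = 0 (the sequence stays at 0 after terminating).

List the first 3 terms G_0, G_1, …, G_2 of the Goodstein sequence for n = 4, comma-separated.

(0) 4|_2 = 2^2 ↦ 3^3|_3 = 27 ⇒ 26
(1) 26|_3 = 2·3^2 + 2·3 + 2 ↦ 2·4^2 + 2·4 + 2|_4 = 42 ⇒ 41

4, 26, 41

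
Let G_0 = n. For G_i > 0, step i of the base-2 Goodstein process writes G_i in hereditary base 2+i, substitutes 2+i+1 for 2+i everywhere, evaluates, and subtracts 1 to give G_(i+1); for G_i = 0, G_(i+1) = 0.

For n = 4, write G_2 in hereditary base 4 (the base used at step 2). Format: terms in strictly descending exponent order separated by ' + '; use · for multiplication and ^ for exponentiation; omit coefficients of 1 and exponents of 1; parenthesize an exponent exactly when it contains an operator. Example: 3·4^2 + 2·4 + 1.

i=0: 4 = 2^2 (b=2); 2→3: 3^3 = 27; 27−1 = 26
i=1: 26 = 2·3^2 + 2·3 + 2 (b=3); 3→4: 2·4^2 + 2·4 + 2 = 42; 42−1 = 41

2·4^2 + 2·4 + 1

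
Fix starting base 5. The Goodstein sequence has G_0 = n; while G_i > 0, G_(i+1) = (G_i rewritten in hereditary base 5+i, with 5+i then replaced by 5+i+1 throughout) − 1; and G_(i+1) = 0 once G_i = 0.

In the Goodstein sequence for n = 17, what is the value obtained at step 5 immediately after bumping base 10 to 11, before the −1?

27

(0) 17|_5 = 3·5 + 2 ↦ 3·6 + 2|_6 = 20 ⇒ 19
(1) 19|_6 = 3·6 + 1 ↦ 3·7 + 1|_7 = 22 ⇒ 21
(2) 21|_7 = 3·7 ↦ 3·8|_8 = 24 ⇒ 23
(3) 23|_8 = 2·8 + 7 ↦ 2·9 + 7|_9 = 25 ⇒ 24
(4) 24|_9 = 2·9 + 6 ↦ 2·10 + 6|_10 = 26 ⇒ 25
(5) 25|_10 = 2·10 + 5 ↦ 2·11 + 5|_11 = 27 ⇒ 26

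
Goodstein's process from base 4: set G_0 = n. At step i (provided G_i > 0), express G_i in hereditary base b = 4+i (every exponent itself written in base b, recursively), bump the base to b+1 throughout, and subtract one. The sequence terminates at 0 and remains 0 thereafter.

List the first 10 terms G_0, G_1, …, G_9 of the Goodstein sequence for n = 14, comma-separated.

G_0=14  [base 4] 3·4 + 2  →[4↦5]→  3·5 + 2 = 17  −1 ⇒ G_1=16
G_1=16  [base 5] 3·5 + 1  →[5↦6]→  3·6 + 1 = 19  −1 ⇒ G_2=18
G_2=18  [base 6] 3·6  →[6↦7]→  3·7 = 21  −1 ⇒ G_3=20
G_3=20  [base 7] 2·7 + 6  →[7↦8]→  2·8 + 6 = 22  −1 ⇒ G_4=21
G_4=21  [base 8] 2·8 + 5  →[8↦9]→  2·9 + 5 = 23  −1 ⇒ G_5=22
G_5=22  [base 9] 2·9 + 4  →[9↦10]→  2·10 + 4 = 24  −1 ⇒ G_6=23
G_6=23  [base 10] 2·10 + 3  →[10↦11]→  2·11 + 3 = 25  −1 ⇒ G_7=24
G_7=24  [base 11] 2·11 + 2  →[11↦12]→  2·12 + 2 = 26  −1 ⇒ G_8=25
G_8=25  [base 12] 2·12 + 1  →[12↦13]→  2·13 + 1 = 27  −1 ⇒ G_9=26

14, 16, 18, 20, 21, 22, 23, 24, 25, 26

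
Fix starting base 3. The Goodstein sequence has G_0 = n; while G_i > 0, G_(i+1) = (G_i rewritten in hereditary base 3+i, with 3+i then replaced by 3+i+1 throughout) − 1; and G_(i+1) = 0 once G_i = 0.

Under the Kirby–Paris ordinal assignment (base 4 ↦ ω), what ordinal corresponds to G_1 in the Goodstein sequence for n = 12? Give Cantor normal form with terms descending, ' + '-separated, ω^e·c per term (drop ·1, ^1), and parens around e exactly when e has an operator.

G_0 = 12. HB_3(12) = 3^2 + 3. Bump = 20. G_1 = 19.
G_1 = 19. HB_4(19) = 4^2 + 3. Bump = 28. G_2 = 27.

ω^2 + 3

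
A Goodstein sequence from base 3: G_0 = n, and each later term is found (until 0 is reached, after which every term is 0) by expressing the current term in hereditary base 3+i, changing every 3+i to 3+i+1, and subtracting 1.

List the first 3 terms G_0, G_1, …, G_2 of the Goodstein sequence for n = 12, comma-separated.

G_0=12  [base 3] 3^2 + 3  →[3↦4]→  4^2 + 4 = 20  −1 ⇒ G_1=19
G_1=19  [base 4] 4^2 + 3  →[4↦5]→  5^2 + 3 = 28  −1 ⇒ G_2=27

12, 19, 27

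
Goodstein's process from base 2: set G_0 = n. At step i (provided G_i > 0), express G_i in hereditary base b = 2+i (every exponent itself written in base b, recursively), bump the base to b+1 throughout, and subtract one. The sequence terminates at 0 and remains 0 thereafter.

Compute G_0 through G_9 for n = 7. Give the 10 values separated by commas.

7, 30, 259, 3127, 46657, 823543, 16777215, 37665879, 77777775, 150051213

(0) 7|_2 = 2^2 + 2 + 1 ↦ 3^3 + 3 + 1|_3 = 31 ⇒ 30
(1) 30|_3 = 3^3 + 3 ↦ 4^4 + 4|_4 = 260 ⇒ 259
(2) 259|_4 = 4^4 + 3 ↦ 5^5 + 3|_5 = 3128 ⇒ 3127
(3) 3127|_5 = 5^5 + 2 ↦ 6^6 + 2|_6 = 46658 ⇒ 46657
(4) 46657|_6 = 6^6 + 1 ↦ 7^7 + 1|_7 = 823544 ⇒ 823543
(5) 823543|_7 = 7^7 ↦ 8^8|_8 = 16777216 ⇒ 16777215
(6) 16777215|_8 = 7·8^7 + 7·8^6 + 7·8^5 + 7·8^4 + 7·8^3 + 7·8^2 + 7·8 + 7 ↦ 7·9^7 + 7·9^6 + 7·9^5 + 7·9^4 + 7·9^3 + 7·9^2 + 7·9 + 7|_9 = 37665880 ⇒ 37665879
(7) 37665879|_9 = 7·9^7 + 7·9^6 + 7·9^5 + 7·9^4 + 7·9^3 + 7·9^2 + 7·9 + 6 ↦ 7·10^7 + 7·10^6 + 7·10^5 + 7·10^4 + 7·10^3 + 7·10^2 + 7·10 + 6|_10 = 77777776 ⇒ 77777775
(8) 77777775|_10 = 7·10^7 + 7·10^6 + 7·10^5 + 7·10^4 + 7·10^3 + 7·10^2 + 7·10 + 5 ↦ 7·11^7 + 7·11^6 + 7·11^5 + 7·11^4 + 7·11^3 + 7·11^2 + 7·11 + 5|_11 = 150051214 ⇒ 150051213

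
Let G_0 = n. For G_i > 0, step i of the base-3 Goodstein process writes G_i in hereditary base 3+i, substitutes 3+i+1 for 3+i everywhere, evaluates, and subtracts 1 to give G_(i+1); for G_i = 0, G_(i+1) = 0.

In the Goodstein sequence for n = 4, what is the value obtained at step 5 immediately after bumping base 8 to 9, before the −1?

step 0: 4 = 3 + 1; sub 4 for 3: 4 + 1; = 5; G_1 = 5−1 = 4
step 1: 4 = 4; sub 5 for 4: 5; = 5; G_2 = 5−1 = 4
step 2: 4 = 4; sub 6 for 5: 4; = 4; G_3 = 4−1 = 3
step 3: 3 = 3; sub 7 for 6: 3; = 3; G_4 = 3−1 = 2
step 4: 2 = 2; sub 8 for 7: 2; = 2; G_5 = 2−1 = 1
step 5: 1 = 1; sub 9 for 8: 1; = 1; G_6 = 1−1 = 0

1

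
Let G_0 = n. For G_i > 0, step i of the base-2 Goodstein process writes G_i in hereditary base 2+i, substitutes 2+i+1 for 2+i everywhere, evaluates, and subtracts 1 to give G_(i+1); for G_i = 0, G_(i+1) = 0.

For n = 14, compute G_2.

1281

G_0 = 14. HB_2(14) = 2^(2 + 1) + 2^2 + 2. Bump = 111. G_1 = 110.
G_1 = 110. HB_3(110) = 3^(3 + 1) + 3^3 + 2. Bump = 1282. G_2 = 1281.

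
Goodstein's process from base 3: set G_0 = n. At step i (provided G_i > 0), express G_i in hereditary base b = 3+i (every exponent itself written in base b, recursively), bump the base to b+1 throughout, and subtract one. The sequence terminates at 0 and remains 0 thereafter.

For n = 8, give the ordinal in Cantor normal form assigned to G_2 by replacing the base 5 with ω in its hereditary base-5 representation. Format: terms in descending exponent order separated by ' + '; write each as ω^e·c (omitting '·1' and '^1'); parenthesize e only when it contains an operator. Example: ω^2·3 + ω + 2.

G_0=8  [base 3] 2·3 + 2  →[3↦4]→  2·4 + 2 = 10  −1 ⇒ G_1=9
G_1=9  [base 4] 2·4 + 1  →[4↦5]→  2·5 + 1 = 11  −1 ⇒ G_2=10
G_2=10  [base 5] 2·5  →[5↦6]→  2·6 = 12  −1 ⇒ G_3=11

ω·2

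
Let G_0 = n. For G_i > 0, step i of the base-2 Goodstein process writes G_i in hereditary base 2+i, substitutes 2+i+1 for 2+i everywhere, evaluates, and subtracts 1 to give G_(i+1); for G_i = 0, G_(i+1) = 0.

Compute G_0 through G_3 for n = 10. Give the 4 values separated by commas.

base 2: 10 = 2^(2 + 1) + 2; at 3: 3^(3 + 1) + 3 = 84; next = 83
base 3: 83 = 3^(3 + 1) + 2; at 4: 4^(4 + 1) + 2 = 1026; next = 1025
base 4: 1025 = 4^(4 + 1) + 1; at 5: 5^(5 + 1) + 1 = 15626; next = 15625

10, 83, 1025, 15625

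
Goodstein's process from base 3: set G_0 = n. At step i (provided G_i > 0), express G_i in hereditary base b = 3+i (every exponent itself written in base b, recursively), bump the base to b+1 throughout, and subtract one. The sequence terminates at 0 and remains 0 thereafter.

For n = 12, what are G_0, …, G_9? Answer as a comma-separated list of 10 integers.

base 3: 12 = 3^2 + 3; at 4: 4^2 + 4 = 20; next = 19
base 4: 19 = 4^2 + 3; at 5: 5^2 + 3 = 28; next = 27
base 5: 27 = 5^2 + 2; at 6: 6^2 + 2 = 38; next = 37
base 6: 37 = 6^2 + 1; at 7: 7^2 + 1 = 50; next = 49
base 7: 49 = 7^2; at 8: 8^2 = 64; next = 63
base 8: 63 = 7·8 + 7; at 9: 7·9 + 7 = 70; next = 69
base 9: 69 = 7·9 + 6; at 10: 7·10 + 6 = 76; next = 75
base 10: 75 = 7·10 + 5; at 11: 7·11 + 5 = 82; next = 81
base 11: 81 = 7·11 + 4; at 12: 7·12 + 4 = 88; next = 87

12, 19, 27, 37, 49, 63, 69, 75, 81, 87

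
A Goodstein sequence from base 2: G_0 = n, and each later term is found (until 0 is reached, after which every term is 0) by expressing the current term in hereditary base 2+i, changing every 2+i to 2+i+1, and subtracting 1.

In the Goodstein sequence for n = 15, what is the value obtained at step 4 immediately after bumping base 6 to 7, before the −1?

6588345

step 0: 15 = 2^(2 + 1) + 2^2 + 2 + 1; sub 3 for 2: 3^(3 + 1) + 3^3 + 3 + 1; = 112; G_1 = 112−1 = 111
step 1: 111 = 3^(3 + 1) + 3^3 + 3; sub 4 for 3: 4^(4 + 1) + 4^4 + 4; = 1284; G_2 = 1284−1 = 1283
step 2: 1283 = 4^(4 + 1) + 4^4 + 3; sub 5 for 4: 5^(5 + 1) + 5^5 + 3; = 18753; G_3 = 18753−1 = 18752
step 3: 18752 = 5^(5 + 1) + 5^5 + 2; sub 6 for 5: 6^(6 + 1) + 6^6 + 2; = 326594; G_4 = 326594−1 = 326593
step 4: 326593 = 6^(6 + 1) + 6^6 + 1; sub 7 for 6: 7^(7 + 1) + 7^7 + 1; = 6588345; G_5 = 6588345−1 = 6588344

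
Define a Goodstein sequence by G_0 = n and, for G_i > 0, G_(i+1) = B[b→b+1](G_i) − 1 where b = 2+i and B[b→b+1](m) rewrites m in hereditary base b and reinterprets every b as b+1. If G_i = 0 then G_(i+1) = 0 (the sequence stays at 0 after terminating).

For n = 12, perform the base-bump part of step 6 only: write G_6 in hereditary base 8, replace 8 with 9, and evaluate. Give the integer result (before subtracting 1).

3486784575

G_0 = 12. HB_2(12) = 2^(2 + 1) + 2^2. Bump = 108. G_1 = 107.
G_1 = 107. HB_3(107) = 3^(3 + 1) + 2·3^2 + 2·3 + 2. Bump = 1066. G_2 = 1065.
G_2 = 1065. HB_4(1065) = 4^(4 + 1) + 2·4^2 + 2·4 + 1. Bump = 15686. G_3 = 15685.
G_3 = 15685. HB_5(15685) = 5^(5 + 1) + 2·5^2 + 2·5. Bump = 280020. G_4 = 280019.
G_4 = 280019. HB_6(280019) = 6^(6 + 1) + 2·6^2 + 6 + 5. Bump = 5764911. G_5 = 5764910.
G_5 = 5764910. HB_7(5764910) = 7^(7 + 1) + 2·7^2 + 7 + 4. Bump = 134217868. G_6 = 134217867.
G_6 = 134217867. HB_8(134217867) = 8^(8 + 1) + 2·8^2 + 8 + 3. Bump = 3486784575. G_7 = 3486784574.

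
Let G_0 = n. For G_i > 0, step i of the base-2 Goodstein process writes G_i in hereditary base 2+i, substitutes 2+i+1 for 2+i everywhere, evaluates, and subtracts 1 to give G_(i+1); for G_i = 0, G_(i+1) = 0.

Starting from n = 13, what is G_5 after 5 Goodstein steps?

5765998

step 0: 13 = 2^(2 + 1) + 2^2 + 1; sub 3 for 2: 3^(3 + 1) + 3^3 + 1; = 109; G_1 = 109−1 = 108
step 1: 108 = 3^(3 + 1) + 3^3; sub 4 for 3: 4^(4 + 1) + 4^4; = 1280; G_2 = 1280−1 = 1279
step 2: 1279 = 4^(4 + 1) + 3·4^3 + 3·4^2 + 3·4 + 3; sub 5 for 4: 5^(5 + 1) + 3·5^3 + 3·5^2 + 3·5 + 3; = 16093; G_3 = 16093−1 = 16092
step 3: 16092 = 5^(5 + 1) + 3·5^3 + 3·5^2 + 3·5 + 2; sub 6 for 5: 6^(6 + 1) + 3·6^3 + 3·6^2 + 3·6 + 2; = 280712; G_4 = 280712−1 = 280711
step 4: 280711 = 6^(6 + 1) + 3·6^3 + 3·6^2 + 3·6 + 1; sub 7 for 6: 7^(7 + 1) + 3·7^3 + 3·7^2 + 3·7 + 1; = 5765999; G_5 = 5765999−1 = 5765998
step 5: 5765998 = 7^(7 + 1) + 3·7^3 + 3·7^2 + 3·7; sub 8 for 7: 8^(8 + 1) + 3·8^3 + 3·8^2 + 3·8; = 134219480; G_6 = 134219480−1 = 134219479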